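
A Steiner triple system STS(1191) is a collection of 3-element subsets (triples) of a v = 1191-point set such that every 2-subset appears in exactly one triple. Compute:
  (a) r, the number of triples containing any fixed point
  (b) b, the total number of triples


An STS(v) is a 2-(v, 3, 1) BIBD: block size k = 3, λ = 1.
Replication: r(k − 1) = λ(v − 1) ⇒ r·2 = 1191 − 1 = 1190 ⇒ r = 595.
Block count: b = v(v − 1)/6 = 1191·1190/6 = 1417290/6 = 236215.
(Check via bk = vr: 236215·3 = 708645 = 1191·595 = 708645 ✓.)

r = 595, b = 236215.


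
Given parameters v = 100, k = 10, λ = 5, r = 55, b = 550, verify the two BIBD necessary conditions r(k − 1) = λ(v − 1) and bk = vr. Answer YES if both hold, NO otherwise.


Condition (i): r(k − 1) = 55·9 = 495; λ(v − 1) = 5·99 = 495. Match? YES.
Condition (ii): bk = 550·10 = 5500; vr = 100·55 = 5500. Match? YES.
Both conditions hold? YES.

YES


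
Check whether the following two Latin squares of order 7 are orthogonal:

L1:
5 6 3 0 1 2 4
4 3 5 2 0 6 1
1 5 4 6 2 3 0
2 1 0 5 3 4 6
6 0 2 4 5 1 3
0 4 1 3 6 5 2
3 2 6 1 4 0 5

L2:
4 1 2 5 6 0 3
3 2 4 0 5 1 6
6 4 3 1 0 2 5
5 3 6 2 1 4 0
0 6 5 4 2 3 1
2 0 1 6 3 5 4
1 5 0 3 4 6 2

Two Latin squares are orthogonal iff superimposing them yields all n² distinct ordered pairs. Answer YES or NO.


Form the n² = 49 superimposed pairs (L1[i][j], L2[i][j]), row by row (rows and columns indexed from 0):
row 0: (5,4) (6,1) (3,2) (0,5) (1,6) (2,0) (4,3)
row 1: (4,3) (3,2) (5,4) (2,0) (0,5) (6,1) (1,6)
row 2: (1,6) (5,4) (4,3) (6,1) (2,0) (3,2) (0,5)
row 3: (2,5) (1,3) (0,6) (5,2) (3,1) (4,4) (6,0)
row 4: (6,0) (0,6) (2,5) (4,4) (5,2) (1,3) (3,1)
row 5: (0,2) (4,0) (1,1) (3,6) (6,3) (5,5) (2,4)
row 6: (3,1) (2,5) (6,0) (1,3) (4,4) (0,6) (5,2)
Orthogonality requires all 49 pairs distinct.
But the pair (4,3) repeats: cell (0,6) has L1 = 4, L2 = 3, and cell (1,0) has L1 = 4, L2 = 3.
A repeated pair means some other pair never occurs (only 21 distinct pairs out of 49), so the squares are not orthogonal.
Conclusion: NO.

NO


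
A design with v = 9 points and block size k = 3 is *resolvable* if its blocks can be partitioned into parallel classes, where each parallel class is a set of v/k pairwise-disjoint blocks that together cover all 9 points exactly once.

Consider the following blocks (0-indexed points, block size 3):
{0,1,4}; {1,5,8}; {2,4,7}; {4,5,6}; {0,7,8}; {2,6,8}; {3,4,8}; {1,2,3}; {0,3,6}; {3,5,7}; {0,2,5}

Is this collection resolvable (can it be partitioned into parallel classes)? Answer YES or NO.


v = 9, block size k = 3, number of blocks = 11.
For resolvability, blocks must partition into parallel classes of size v/k = 3.
Total blocks must therefore be a multiple of 3: 11 = 3·3 + 2 ⇒ not divisible ✗.
Resolvable? NO.

NO


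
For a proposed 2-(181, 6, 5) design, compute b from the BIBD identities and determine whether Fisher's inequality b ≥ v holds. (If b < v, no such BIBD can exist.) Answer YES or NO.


b = λv(v − 1)/(k(k − 1)) = 5·181·180/(6·5) = 162900/30 = 5430.
Compare with v = 181: b ≥ v, so Fisher's inequality holds.

YES


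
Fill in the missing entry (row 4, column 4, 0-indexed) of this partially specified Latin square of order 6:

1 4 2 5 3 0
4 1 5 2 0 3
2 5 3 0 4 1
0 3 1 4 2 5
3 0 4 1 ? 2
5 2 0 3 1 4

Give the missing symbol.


Row 4 contains symbols [0, 1, 2, 3, 4] — missing [5].
Column 4 contains symbols [0, 1, 2, 3, 4] — missing [5].
The missing symbol must appear in both missing sets; intersection = [5].
Therefore the hidden value is 5.

Missing value = 5.


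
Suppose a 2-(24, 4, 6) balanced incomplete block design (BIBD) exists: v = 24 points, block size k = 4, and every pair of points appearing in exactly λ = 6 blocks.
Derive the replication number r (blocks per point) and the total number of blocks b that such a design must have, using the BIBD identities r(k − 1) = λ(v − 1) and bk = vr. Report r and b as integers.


Any 2-(v, k, λ) BIBD satisfies two necessary conditions:
  (i)  Each point sits in r blocks, and counting incidences through any fixed point gives r(k − 1) = λ(v − 1), so r = λ(v − 1)/(k − 1).
  (ii) Total incidences bk = vr, so b = vr/k.
Step 1: r = λ(v − 1)/(k − 1) = 6·(24 − 1)/(4 − 1) = 6·23/3 = 138/3 = 46.
Step 2: b = vr/k = 24·46/4 = 1104/4 = 276.
Check integrality: r = 46 ∈ Z ✓, b = 276 ∈ Z ✓.
(These identities are necessary conditions: they determine r and b for any design with these parameters, but do not by themselves prove that one exists.)

r = 46, b = 276.


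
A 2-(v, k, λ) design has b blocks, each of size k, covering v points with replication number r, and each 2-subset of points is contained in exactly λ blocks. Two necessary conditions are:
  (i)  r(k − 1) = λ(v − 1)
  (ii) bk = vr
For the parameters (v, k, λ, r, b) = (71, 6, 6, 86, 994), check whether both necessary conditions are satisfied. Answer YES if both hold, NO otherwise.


Condition (i): r(k − 1) = 86·5 = 430; λ(v − 1) = 6·70 = 420. Match? NO.
Condition (ii): bk = 994·6 = 5964; vr = 71·86 = 6106. Match? NO.
Both conditions hold? NO.

NO


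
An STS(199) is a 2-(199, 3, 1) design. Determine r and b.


An STS(v) is a 2-(v, 3, 1) BIBD: block size k = 3, λ = 1.
Replication: r(k − 1) = λ(v − 1) ⇒ r·2 = 199 − 1 = 198 ⇒ r = 99.
Block count: bk = vr ⇒ b·3 = 199·99 = 19701 ⇒ b = 6567.
(Check via b = v(v − 1)/6 = 199·198/6 = 39402/6 = 6567.)

r = 99, b = 6567.


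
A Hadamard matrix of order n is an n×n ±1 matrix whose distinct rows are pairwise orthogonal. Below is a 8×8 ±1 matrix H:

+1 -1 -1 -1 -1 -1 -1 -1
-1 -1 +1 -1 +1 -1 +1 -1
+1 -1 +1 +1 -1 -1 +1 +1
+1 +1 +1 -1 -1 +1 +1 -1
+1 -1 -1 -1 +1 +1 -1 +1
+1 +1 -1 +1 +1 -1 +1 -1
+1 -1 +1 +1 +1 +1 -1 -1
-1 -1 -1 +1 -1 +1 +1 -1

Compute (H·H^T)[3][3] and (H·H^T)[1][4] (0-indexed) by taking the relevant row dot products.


Row 1 of H: [-1, -1, 1, -1, 1, -1, 1, -1].
Row 3 of H: [1, 1, 1, -1, -1, 1, 1, -1].
Row 4 of H: [1, -1, -1, -1, 1, 1, -1, 1].
(H·H^T)[3][3] = Σ_j H[3][j]·H[3][j] = (1)² + (1)² + (1)² + (-1)² + (-1)² + (1)² + (1)² + (-1)² = 1 + 1 + 1 + 1 + 1 + 1 + 1 + 1 = 8.
(H·H^T)[1][4] = Σ_j H[1][j]·H[4][j] = (-1)·(1) + (-1)·(-1) + (1)·(-1) + (-1)·(-1) + (1)·(1) + (-1)·(1) + (1)·(-1) + (-1)·(1) = -1 + 1 + -1 + 1 + 1 + -1 + -1 + -1 = -2.
Rows 1 and 4 are not orthogonal (dot product = -2 ≠ 0), so H is not a Hadamard matrix.

(3,3) entry = 8; (1,4) entry = -2.


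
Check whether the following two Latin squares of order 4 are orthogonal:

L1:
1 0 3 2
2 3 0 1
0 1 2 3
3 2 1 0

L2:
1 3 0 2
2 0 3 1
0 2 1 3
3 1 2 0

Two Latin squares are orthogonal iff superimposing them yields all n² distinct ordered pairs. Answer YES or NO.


Form the n² = 16 superimposed pairs (L1[i][j], L2[i][j]), row by row (rows and columns indexed from 0):
row 0: (1,1) (0,3) (3,0) (2,2)
row 1: (2,2) (3,0) (0,3) (1,1)
row 2: (0,0) (1,2) (2,1) (3,3)
row 3: (3,3) (2,1) (1,2) (0,0)
Orthogonality requires all 16 pairs distinct.
But the pair (2,2) repeats: cell (0,3) has L1 = 2, L2 = 2, and cell (1,0) has L1 = 2, L2 = 2.
A repeated pair means some other pair never occurs (only 8 distinct pairs out of 16), so the squares are not orthogonal.
Conclusion: NO.

NO


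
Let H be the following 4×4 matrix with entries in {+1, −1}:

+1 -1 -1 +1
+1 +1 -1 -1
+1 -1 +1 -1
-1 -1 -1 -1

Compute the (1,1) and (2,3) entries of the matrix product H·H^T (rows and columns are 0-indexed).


Row 1 of H: [1, 1, -1, -1].
Row 2 of H: [1, -1, 1, -1].
Row 3 of H: [-1, -1, -1, -1].
(H·H^T)[1][1] = Σ_j H[1][j]·H[1][j] = (1)² + (1)² + (-1)² + (-1)² = 1 + 1 + 1 + 1 = 4.
(H·H^T)[2][3] = Σ_j H[2][j]·H[3][j] = (1)·(-1) + (-1)·(-1) + (1)·(-1) + (-1)·(-1) = -1 + 1 + -1 + 1 = 0.
So rows 2 and 3 are orthogonal; the diagonal entry equals n = 4.

(1,1) entry = 4; (2,3) entry = 0.


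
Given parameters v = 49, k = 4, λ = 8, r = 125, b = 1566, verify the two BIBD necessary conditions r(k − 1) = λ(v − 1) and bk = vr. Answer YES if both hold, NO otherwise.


Condition (i): r(k − 1) = 125·3 = 375; λ(v − 1) = 8·48 = 384. Match? NO.
Condition (ii): bk = 1566·4 = 6264; vr = 49·125 = 6125. Match? NO.
Both conditions hold? NO.

NO


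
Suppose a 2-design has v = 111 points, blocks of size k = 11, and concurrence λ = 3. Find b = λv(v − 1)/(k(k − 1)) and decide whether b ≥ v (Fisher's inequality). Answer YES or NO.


r = λ(v − 1)/(k − 1) = 3·110/10 = 33.
b = vr/k = 111·33/11 = 333.
Fisher's inequality: b ≥ v ⇔ 333 ≥ 111? YES.

YES


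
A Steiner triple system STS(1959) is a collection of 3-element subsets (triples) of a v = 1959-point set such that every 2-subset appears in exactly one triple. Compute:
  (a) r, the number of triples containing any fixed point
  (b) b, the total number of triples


An STS(v) is a 2-(v, 3, 1) BIBD: block size k = 3, λ = 1.
Replication: r(k − 1) = λ(v − 1) ⇒ r·2 = 1959 − 1 = 1958 ⇒ r = 979.
Block count: bk = vr ⇒ b·3 = 1959·979 = 1917861 ⇒ b = 639287.
(Check via b = v(v − 1)/6 = 1959·1958/6 = 3835722/6 = 639287.)

r = 979, b = 639287.


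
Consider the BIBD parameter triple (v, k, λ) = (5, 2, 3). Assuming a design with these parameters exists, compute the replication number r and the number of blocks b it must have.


Any 2-(v, k, λ) BIBD satisfies two necessary conditions:
  (i)  Each point sits in r blocks, and counting incidences through any fixed point gives r(k − 1) = λ(v − 1), so r = λ(v − 1)/(k − 1).
  (ii) Total incidences bk = vr, so b = vr/k.
Step 1: r = λ(v − 1)/(k − 1) = 3·(5 − 1)/(2 − 1) = 3·4/1 = 12/1 = 12.
Step 2: b = vr/k = 5·12/2 = 60/2 = 30.
Check integrality: r = 12 ∈ Z ✓, b = 30 ∈ Z ✓.
(These identities are necessary conditions: they determine r and b for any design with these parameters, but do not by themselves prove that one exists.)

r = 12, b = 30.


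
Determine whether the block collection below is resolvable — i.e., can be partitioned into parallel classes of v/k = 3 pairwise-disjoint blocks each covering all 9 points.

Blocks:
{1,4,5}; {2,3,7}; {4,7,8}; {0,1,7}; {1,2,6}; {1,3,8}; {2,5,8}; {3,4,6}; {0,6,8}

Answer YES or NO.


v = 9, block size k = 3, number of blocks = 9.
For resolvability, blocks must partition into parallel classes of size v/k = 3.
Total blocks must therefore be a multiple of 3: 9 = 3·3 + 0 ⇒ divisible ✓.
Consider block {4,7,8}. The only other block(s) in the collection disjoint from it are {1,2,6} — just 1 block(s). Any parallel class containing {4,7,8} would need 2 other blocks each disjoint from it, so no parallel class of size 3 can contain {4,7,8}.
Since every block must belong to some parallel class in a resolution, the collection cannot be partitioned into parallel classes.
Resolvable? NO.

NO


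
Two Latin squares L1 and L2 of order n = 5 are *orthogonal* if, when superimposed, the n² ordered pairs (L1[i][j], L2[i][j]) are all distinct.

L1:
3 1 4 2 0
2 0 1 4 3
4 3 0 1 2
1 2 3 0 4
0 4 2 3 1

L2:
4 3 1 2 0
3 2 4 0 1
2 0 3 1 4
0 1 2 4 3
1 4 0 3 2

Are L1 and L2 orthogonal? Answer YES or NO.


Form the n² = 25 superimposed pairs (L1[i][j], L2[i][j]), row by row (rows and columns indexed from 0):
row 0: (3,4) (1,3) (4,1) (2,2) (0,0)
row 1: (2,3) (0,2) (1,4) (4,0) (3,1)
row 2: (4,2) (3,0) (0,3) (1,1) (2,4)
row 3: (1,0) (2,1) (3,2) (0,4) (4,3)
row 4: (0,1) (4,4) (2,0) (3,3) (1,2)
Orthogonality requires all 25 pairs distinct.
Check by first coordinate: for each symbol s of L1, list the L2 entries in the n cells where L1 = s; they must all differ.
  L1 = 0: L2 entries (in reading order) 0, 2, 3, 4, 1 — all 5 distinct ✓
  L1 = 1: L2 entries (in reading order) 3, 4, 1, 0, 2 — all 5 distinct ✓
  L1 = 2: L2 entries (in reading order) 2, 3, 4, 1, 0 — all 5 distinct ✓
  L1 = 3: L2 entries (in reading order) 4, 1, 0, 2, 3 — all 5 distinct ✓
  L1 = 4: L2 entries (in reading order) 1, 0, 2, 3, 4 — all 5 distinct ✓
Every symbol of L1 meets every symbol of L2 exactly once, so all 25 pairs are distinct (25 of 25).
Conclusion: YES.

YES


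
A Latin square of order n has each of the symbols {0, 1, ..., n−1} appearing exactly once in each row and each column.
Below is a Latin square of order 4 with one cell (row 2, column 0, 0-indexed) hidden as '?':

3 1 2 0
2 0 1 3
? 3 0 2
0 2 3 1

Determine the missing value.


Row 2 contains symbols [0, 2, 3] — missing [1].
Column 0 contains symbols [0, 2, 3] — missing [1].
The missing symbol must appear in both missing sets; intersection = [1].
Therefore the hidden value is 1.

Missing value = 1.


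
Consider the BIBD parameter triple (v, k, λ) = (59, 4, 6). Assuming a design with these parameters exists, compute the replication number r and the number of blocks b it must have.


Any 2-(v, k, λ) BIBD satisfies two necessary conditions:
  (i)  Each point sits in r blocks, and counting incidences through any fixed point gives r(k − 1) = λ(v − 1), so r = λ(v − 1)/(k − 1).
  (ii) Total incidences bk = vr, so b = vr/k.
Step 1: r = λ(v − 1)/(k − 1) = 6·(59 − 1)/(4 − 1) = 6·58/3 = 348/3 = 116.
Step 2: b = vr/k = 59·116/4 = 6844/4 = 1711.
Check integrality: r = 116 ∈ Z ✓, b = 1711 ∈ Z ✓.
(These identities are necessary conditions: they determine r and b for any design with these parameters, but do not by themselves prove that one exists.)

r = 116, b = 1711.


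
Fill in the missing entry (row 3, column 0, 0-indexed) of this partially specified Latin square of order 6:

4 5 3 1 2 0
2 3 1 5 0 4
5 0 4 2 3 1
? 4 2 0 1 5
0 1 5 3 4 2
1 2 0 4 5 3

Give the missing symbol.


Row 3 contains symbols [0, 1, 2, 4, 5] — missing [3].
Column 0 contains symbols [0, 1, 2, 4, 5] — missing [3].
The missing symbol must appear in both missing sets; intersection = [3].
Therefore the hidden value is 3.

Missing value = 3.


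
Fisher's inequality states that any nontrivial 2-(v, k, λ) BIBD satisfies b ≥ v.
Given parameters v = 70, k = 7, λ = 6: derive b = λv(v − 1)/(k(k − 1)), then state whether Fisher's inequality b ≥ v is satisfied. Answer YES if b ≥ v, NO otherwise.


b = λv(v − 1)/(k(k − 1)) = 6·70·69/(7·6) = 28980/42 = 690.
Compare with v = 70: b ≥ v, so Fisher's inequality holds.

YES


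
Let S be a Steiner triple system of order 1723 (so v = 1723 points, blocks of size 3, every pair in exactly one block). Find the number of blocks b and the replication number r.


An STS(v) is a 2-(v, 3, 1) BIBD: block size k = 3, λ = 1.
Replication: r(k − 1) = λ(v − 1) ⇒ r·2 = 1723 − 1 = 1722 ⇒ r = 861.
Block count: bk = vr ⇒ b·3 = 1723·861 = 1483503 ⇒ b = 494501.

r = 861, b = 494501.


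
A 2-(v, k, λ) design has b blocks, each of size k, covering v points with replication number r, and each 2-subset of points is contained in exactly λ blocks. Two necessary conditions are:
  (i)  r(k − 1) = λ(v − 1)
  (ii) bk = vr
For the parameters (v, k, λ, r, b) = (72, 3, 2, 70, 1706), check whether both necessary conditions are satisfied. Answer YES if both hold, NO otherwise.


Condition (i): r(k − 1) = 70·2 = 140; λ(v − 1) = 2·71 = 142. Match? NO.
Condition (ii): bk = 1706·3 = 5118; vr = 72·70 = 5040. Match? NO.
Both conditions hold? NO.

NO


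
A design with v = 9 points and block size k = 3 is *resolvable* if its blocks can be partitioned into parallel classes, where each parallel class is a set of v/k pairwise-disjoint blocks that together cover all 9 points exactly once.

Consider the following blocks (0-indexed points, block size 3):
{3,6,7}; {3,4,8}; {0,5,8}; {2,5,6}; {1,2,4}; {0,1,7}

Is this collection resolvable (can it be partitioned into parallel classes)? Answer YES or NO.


v = 9, block size k = 3, number of blocks = 6.
For resolvability, blocks must partition into parallel classes of size v/k = 3.
Total blocks must therefore be a multiple of 3: 6 = 3·2 + 0 ⇒ divisible ✓.
Greedy packing gives 2 candidate class(es). Each should be a full parallel class (size 3, covers all 9 points).
  Class 1 (3 blocks): {3,6,7}; {0,5,8}; {1,2,4}. Points covered: [0, 1, 2, 3, 4, 5, 6, 7, 8].
  Class 2 (3 blocks): {3,4,8}; {2,5,6}; {0,1,7}. Points covered: [0, 1, 2, 3, 4, 5, 6, 7, 8].
All classes full (size 3)? YES. All classes cover every point? YES.
Resolvable? YES.

YES


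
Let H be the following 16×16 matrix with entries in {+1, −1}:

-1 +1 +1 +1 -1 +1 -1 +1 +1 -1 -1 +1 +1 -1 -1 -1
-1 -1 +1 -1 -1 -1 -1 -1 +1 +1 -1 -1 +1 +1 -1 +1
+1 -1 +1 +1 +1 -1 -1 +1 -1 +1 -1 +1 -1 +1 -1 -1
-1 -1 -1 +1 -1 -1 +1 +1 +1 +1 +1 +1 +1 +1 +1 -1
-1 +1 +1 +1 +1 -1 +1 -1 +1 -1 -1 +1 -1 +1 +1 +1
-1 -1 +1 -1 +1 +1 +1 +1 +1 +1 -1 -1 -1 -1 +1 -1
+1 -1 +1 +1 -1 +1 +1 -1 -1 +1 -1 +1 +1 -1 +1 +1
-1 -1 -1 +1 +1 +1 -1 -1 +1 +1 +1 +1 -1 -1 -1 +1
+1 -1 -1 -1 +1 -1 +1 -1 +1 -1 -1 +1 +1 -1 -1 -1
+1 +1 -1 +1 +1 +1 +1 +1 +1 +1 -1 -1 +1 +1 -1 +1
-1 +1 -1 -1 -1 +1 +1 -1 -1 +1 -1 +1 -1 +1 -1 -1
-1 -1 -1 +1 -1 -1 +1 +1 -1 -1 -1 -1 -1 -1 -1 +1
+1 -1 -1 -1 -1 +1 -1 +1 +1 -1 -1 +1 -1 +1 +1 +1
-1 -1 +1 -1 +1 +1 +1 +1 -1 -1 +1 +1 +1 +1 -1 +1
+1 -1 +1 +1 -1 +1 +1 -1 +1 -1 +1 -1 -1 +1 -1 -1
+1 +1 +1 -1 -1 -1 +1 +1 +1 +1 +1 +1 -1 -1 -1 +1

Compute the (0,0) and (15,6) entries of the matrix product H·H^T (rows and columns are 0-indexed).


Row 0 of H: [-1, 1, 1, 1, -1, 1, -1, 1, 1, -1, -1, 1, 1, -1, -1, -1].
Row 6 of H: [1, -1, 1, 1, -1, 1, 1, -1, -1, 1, -1, 1, 1, -1, 1, 1].
Row 15 of H: [1, 1, 1, -1, -1, -1, 1, 1, 1, 1, 1, 1, -1, -1, -1, 1].
(H·H^T)[0][0] = Σ_j H[0][j]·H[0][j] = (-1)² + (1)² + (1)² + (1)² + (-1)² + (1)² + (-1)² + (1)² + (1)² + (-1)² + (-1)² + (1)² + (1)² + (-1)² + (-1)² + (-1)² = 1 + 1 + 1 + 1 + 1 + 1 + 1 + 1 + 1 + 1 + 1 + 1 + 1 + 1 + 1 + 1 = 16.
(H·H^T)[15][6] = Σ_j H[15][j]·H[6][j] = (1)·(1) + (1)·(-1) + (1)·(1) + (-1)·(1) + (-1)·(-1) + (-1)·(1) + (1)·(1) + (1)·(-1) + (1)·(-1) + (1)·(1) + (1)·(-1) + (1)·(1) + (-1)·(1) + (-1)·(-1) + (-1)·(1) + (1)·(1) = 1 + -1 + 1 + -1 + 1 + -1 + 1 + -1 + -1 + 1 + -1 + 1 + -1 + 1 + -1 + 1 = 0.
So rows 15 and 6 are orthogonal; the diagonal entry equals n = 16.

(0,0) entry = 16; (15,6) entry = 0.


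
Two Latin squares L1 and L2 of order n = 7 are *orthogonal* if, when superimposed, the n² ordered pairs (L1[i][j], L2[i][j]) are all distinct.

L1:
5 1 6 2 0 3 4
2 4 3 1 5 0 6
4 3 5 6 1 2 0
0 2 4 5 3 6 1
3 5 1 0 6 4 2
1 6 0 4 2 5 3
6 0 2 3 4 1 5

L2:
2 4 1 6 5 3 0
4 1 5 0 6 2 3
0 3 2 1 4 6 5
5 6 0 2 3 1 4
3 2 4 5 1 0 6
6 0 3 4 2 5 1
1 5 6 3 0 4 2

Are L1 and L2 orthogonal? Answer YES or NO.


Form the n² = 49 superimposed pairs (L1[i][j], L2[i][j]), row by row (rows and columns indexed from 0):
row 0: (5,2) (1,4) (6,1) (2,6) (0,5) (3,3) (4,0)
row 1: (2,4) (4,1) (3,5) (1,0) (5,6) (0,2) (6,3)
row 2: (4,0) (3,3) (5,2) (6,1) (1,4) (2,6) (0,5)
row 3: (0,5) (2,6) (4,0) (5,2) (3,3) (6,1) (1,4)
row 4: (3,3) (5,2) (1,4) (0,5) (6,1) (4,0) (2,6)
row 5: (1,6) (6,0) (0,3) (4,4) (2,2) (5,5) (3,1)
row 6: (6,1) (0,5) (2,6) (3,3) (4,0) (1,4) (5,2)
Orthogonality requires all 49 pairs distinct.
But the pair (4,0) repeats: cell (0,6) has L1 = 4, L2 = 0, and cell (2,0) has L1 = 4, L2 = 0.
A repeated pair means some other pair never occurs (only 21 distinct pairs out of 49), so the squares are not orthogonal.
Conclusion: NO.

NO


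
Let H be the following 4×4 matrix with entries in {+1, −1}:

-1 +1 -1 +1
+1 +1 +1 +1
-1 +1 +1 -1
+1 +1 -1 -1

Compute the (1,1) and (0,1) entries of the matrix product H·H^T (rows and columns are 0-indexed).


Row 0 of H: [-1, 1, -1, 1].
Row 1 of H: [1, 1, 1, 1].
(H·H^T)[1][1] = Σ_j H[1][j]·H[1][j] = (1)² + (1)² + (1)² + (1)² = 1 + 1 + 1 + 1 = 4.
(H·H^T)[0][1] = Σ_j H[0][j]·H[1][j] = (-1)·(1) + (1)·(1) + (-1)·(1) + (1)·(1) = -1 + 1 + -1 + 1 = 0.
So rows 0 and 1 are orthogonal; the diagonal entry equals n = 4.

(1,1) entry = 4; (0,1) entry = 0.


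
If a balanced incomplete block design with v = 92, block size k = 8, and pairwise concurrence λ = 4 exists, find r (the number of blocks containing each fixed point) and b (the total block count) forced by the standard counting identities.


Any 2-(v, k, λ) BIBD satisfies two necessary conditions:
  (i)  Each point sits in r blocks, and counting incidences through any fixed point gives r(k − 1) = λ(v − 1), so r = λ(v − 1)/(k − 1).
  (ii) Total incidences bk = vr, so b = vr/k.
Step 1: r = λ(v − 1)/(k − 1) = 4·(92 − 1)/(8 − 1) = 4·91/7 = 364/7 = 52.
Step 2: b = vr/k = 92·52/8 = 4784/8 = 598.
Check integrality: r = 52 ∈ Z ✓, b = 598 ∈ Z ✓.
(These identities are necessary conditions: they determine r and b for any design with these parameters, but do not by themselves prove that one exists.)

r = 52, b = 598.


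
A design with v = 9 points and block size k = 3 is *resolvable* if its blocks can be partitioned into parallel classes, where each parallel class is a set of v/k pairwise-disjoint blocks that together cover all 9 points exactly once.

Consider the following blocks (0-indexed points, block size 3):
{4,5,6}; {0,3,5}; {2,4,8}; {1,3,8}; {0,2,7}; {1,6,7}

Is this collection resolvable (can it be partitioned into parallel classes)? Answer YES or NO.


v = 9, block size k = 3, number of blocks = 6.
For resolvability, blocks must partition into parallel classes of size v/k = 3.
Total blocks must therefore be a multiple of 3: 6 = 3·2 + 0 ⇒ divisible ✓.
Greedy packing gives 2 candidate class(es). Each should be a full parallel class (size 3, covers all 9 points).
  Class 1 (3 blocks): {4,5,6}; {1,3,8}; {0,2,7}. Points covered: [0, 1, 2, 3, 4, 5, 6, 7, 8].
  Class 2 (3 blocks): {0,3,5}; {2,4,8}; {1,6,7}. Points covered: [0, 1, 2, 3, 4, 5, 6, 7, 8].
All classes full (size 3)? YES. All classes cover every point? YES.
Resolvable? YES.

YES


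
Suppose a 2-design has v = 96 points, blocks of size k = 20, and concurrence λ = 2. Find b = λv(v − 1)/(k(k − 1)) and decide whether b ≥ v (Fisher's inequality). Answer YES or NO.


b = λv(v − 1)/(k(k − 1)) = 2·96·95/(20·19) = 18240/380 = 48.
Compare with v = 96: b < v, so Fisher's inequality fails.

NO


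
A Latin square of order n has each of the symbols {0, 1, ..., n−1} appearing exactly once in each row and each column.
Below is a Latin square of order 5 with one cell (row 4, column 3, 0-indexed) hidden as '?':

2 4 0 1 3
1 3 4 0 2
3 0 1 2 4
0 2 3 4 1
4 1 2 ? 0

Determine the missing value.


Row 4 contains symbols [0, 1, 2, 4] — missing [3].
Column 3 contains symbols [0, 1, 2, 4] — missing [3].
The missing symbol must appear in both missing sets; intersection = [3].
Therefore the hidden value is 3.

Missing value = 3.


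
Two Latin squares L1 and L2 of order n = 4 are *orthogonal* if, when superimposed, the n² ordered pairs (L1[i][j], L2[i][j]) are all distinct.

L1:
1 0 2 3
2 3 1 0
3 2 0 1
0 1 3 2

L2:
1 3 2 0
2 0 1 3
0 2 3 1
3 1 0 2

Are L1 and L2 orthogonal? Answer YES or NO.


Form the n² = 16 superimposed pairs (L1[i][j], L2[i][j]), row by row (rows and columns indexed from 0):
row 0: (1,1) (0,3) (2,2) (3,0)
row 1: (2,2) (3,0) (1,1) (0,3)
row 2: (3,0) (2,2) (0,3) (1,1)
row 3: (0,3) (1,1) (3,0) (2,2)
Orthogonality requires all 16 pairs distinct.
But the pair (2,2) repeats: cell (0,2) has L1 = 2, L2 = 2, and cell (1,0) has L1 = 2, L2 = 2.
A repeated pair means some other pair never occurs (only 4 distinct pairs out of 16), so the squares are not orthogonal.
Conclusion: NO.

NO


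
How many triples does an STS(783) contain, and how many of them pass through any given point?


An STS(v) is a 2-(v, 3, 1) BIBD: block size k = 3, λ = 1.
Replication: r(k − 1) = λ(v − 1) ⇒ r·2 = 783 − 1 = 782 ⇒ r = 391.
Block count: b = v(v − 1)/6 = 783·782/6 = 612306/6 = 102051.
(Check via bk = vr: 102051·3 = 306153 = 783·391 = 306153 ✓.)

r = 391, b = 102051.


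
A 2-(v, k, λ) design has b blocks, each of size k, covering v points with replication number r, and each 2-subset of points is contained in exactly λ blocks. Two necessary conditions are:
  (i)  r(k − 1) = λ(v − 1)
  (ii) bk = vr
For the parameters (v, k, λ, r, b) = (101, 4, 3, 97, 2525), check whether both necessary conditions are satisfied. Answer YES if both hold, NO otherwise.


Condition (i): r(k − 1) = 97·3 = 291; λ(v − 1) = 3·100 = 300. Match? NO.
Condition (ii): bk = 2525·4 = 10100; vr = 101·97 = 9797. Match? NO.
Both conditions hold? NO.

NO


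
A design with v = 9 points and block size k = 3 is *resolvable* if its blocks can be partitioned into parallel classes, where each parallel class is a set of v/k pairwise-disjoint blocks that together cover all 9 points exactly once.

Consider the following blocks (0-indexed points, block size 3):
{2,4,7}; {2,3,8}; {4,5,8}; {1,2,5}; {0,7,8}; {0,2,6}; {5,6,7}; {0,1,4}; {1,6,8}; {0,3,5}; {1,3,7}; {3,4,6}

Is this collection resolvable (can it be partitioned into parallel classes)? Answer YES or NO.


v = 9, block size k = 3, number of blocks = 12.
For resolvability, blocks must partition into parallel classes of size v/k = 3.
Total blocks must therefore be a multiple of 3: 12 = 3·4 + 0 ⇒ divisible ✓.
Greedy packing gives 4 candidate class(es). Each should be a full parallel class (size 3, covers all 9 points).
  Class 1 (3 blocks): {2,4,7}; {1,6,8}; {0,3,5}. Points covered: [0, 1, 2, 3, 4, 5, 6, 7, 8].
  Class 2 (3 blocks): {2,3,8}; {5,6,7}; {0,1,4}. Points covered: [0, 1, 2, 3, 4, 5, 6, 7, 8].
  Class 3 (3 blocks): {4,5,8}; {0,2,6}; {1,3,7}. Points covered: [0, 1, 2, 3, 4, 5, 6, 7, 8].
  Class 4 (3 blocks): {1,2,5}; {0,7,8}; {3,4,6}. Points covered: [0, 1, 2, 3, 4, 5, 6, 7, 8].
All classes full (size 3)? YES. All classes cover every point? YES.
Resolvable? YES.

YES


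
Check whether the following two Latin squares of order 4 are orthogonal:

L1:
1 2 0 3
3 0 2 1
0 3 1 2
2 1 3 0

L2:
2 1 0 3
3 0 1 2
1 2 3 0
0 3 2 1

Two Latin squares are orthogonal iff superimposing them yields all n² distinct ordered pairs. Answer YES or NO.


Form the n² = 16 superimposed pairs (L1[i][j], L2[i][j]), row by row (rows and columns indexed from 0):
row 0: (1,2) (2,1) (0,0) (3,3)
row 1: (3,3) (0,0) (2,1) (1,2)
row 2: (0,1) (3,2) (1,3) (2,0)
row 3: (2,0) (1,3) (3,2) (0,1)
Orthogonality requires all 16 pairs distinct.
But the pair (3,3) repeats: cell (0,3) has L1 = 3, L2 = 3, and cell (1,0) has L1 = 3, L2 = 3.
A repeated pair means some other pair never occurs (only 8 distinct pairs out of 16), so the squares are not orthogonal.
Conclusion: NO.

NO


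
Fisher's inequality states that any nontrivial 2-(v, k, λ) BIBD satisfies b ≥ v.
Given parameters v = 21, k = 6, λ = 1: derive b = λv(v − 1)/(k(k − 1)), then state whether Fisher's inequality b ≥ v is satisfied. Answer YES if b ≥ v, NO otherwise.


r = λ(v − 1)/(k − 1) = 1·20/5 = 4.
b = vr/k = 21·4/6 = 14.
Fisher's inequality: b ≥ v ⇔ 14 ≥ 21? NO.

NO


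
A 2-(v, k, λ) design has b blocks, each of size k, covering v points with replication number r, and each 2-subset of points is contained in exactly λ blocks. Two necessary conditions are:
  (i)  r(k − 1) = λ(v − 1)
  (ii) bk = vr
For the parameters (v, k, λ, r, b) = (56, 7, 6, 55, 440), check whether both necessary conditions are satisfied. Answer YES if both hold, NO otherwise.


Condition (i): r(k − 1) = 55·6 = 330; λ(v − 1) = 6·55 = 330. Match? YES.
Condition (ii): bk = 440·7 = 3080; vr = 56·55 = 3080. Match? YES.
Both conditions hold? YES.

YES


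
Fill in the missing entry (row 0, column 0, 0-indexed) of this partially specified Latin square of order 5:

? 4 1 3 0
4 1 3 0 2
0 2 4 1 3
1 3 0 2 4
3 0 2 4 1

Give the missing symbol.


Row 0 contains symbols [0, 1, 3, 4] — missing [2].
Column 0 contains symbols [0, 1, 3, 4] — missing [2].
The missing symbol must appear in both missing sets; intersection = [2].
Therefore the hidden value is 2.

Missing value = 2.


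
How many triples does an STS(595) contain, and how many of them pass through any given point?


An STS(v) is a 2-(v, 3, 1) BIBD: block size k = 3, λ = 1.
Replication: r(k − 1) = λ(v − 1) ⇒ r·2 = 595 − 1 = 594 ⇒ r = 297.
Block count: bk = vr ⇒ b·3 = 595·297 = 176715 ⇒ b = 58905.

r = 297, b = 58905.


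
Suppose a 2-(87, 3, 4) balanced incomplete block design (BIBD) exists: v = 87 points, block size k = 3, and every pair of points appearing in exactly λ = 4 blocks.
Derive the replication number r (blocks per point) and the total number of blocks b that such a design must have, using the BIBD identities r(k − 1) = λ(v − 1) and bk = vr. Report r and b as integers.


Any 2-(v, k, λ) BIBD satisfies two necessary conditions:
  (i)  Each point sits in r blocks, and counting incidences through any fixed point gives r(k − 1) = λ(v − 1), so r = λ(v − 1)/(k − 1).
  (ii) Total incidences bk = vr, so b = vr/k.
Step 1: r = λ(v − 1)/(k − 1) = 4·(87 − 1)/(3 − 1) = 4·86/2 = 344/2 = 172.
Step 2: b = vr/k = 87·172/3 = 14964/3 = 4988.
Check integrality: r = 172 ∈ Z ✓, b = 4988 ∈ Z ✓.
(These identities are necessary conditions: they determine r and b for any design with these parameters, but do not by themselves prove that one exists.)

r = 172, b = 4988.


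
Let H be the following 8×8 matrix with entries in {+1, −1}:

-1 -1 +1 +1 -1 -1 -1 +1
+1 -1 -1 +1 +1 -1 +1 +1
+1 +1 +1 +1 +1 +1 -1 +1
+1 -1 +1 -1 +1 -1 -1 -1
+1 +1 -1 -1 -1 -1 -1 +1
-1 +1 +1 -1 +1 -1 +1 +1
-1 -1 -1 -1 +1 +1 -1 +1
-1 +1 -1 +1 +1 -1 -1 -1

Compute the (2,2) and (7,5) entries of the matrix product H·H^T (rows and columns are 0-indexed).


Row 2 of H: [1, 1, 1, 1, 1, 1, -1, 1].
Row 5 of H: [-1, 1, 1, -1, 1, -1, 1, 1].
Row 7 of H: [-1, 1, -1, 1, 1, -1, -1, -1].
(H·H^T)[2][2] = Σ_j H[2][j]·H[2][j] = (1)² + (1)² + (1)² + (1)² + (1)² + (1)² + (-1)² + (1)² = 1 + 1 + 1 + 1 + 1 + 1 + 1 + 1 = 8.
(H·H^T)[7][5] = Σ_j H[7][j]·H[5][j] = (-1)·(-1) + (1)·(1) + (-1)·(1) + (1)·(-1) + (1)·(1) + (-1)·(-1) + (-1)·(1) + (-1)·(1) = 1 + 1 + -1 + -1 + 1 + 1 + -1 + -1 = 0.
So rows 7 and 5 are orthogonal; the diagonal entry equals n = 8.

(2,2) entry = 8; (7,5) entry = 0.


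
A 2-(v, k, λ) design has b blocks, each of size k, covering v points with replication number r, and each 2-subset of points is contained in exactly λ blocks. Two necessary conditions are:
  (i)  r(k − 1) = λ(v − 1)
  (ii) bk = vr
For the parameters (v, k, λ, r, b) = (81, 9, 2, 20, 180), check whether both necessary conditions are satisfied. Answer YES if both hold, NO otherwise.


Condition (i): r(k − 1) = 20·8 = 160; λ(v − 1) = 2·80 = 160. Match? YES.
Condition (ii): bk = 180·9 = 1620; vr = 81·20 = 1620. Match? YES.
Both conditions hold? YES.

YES


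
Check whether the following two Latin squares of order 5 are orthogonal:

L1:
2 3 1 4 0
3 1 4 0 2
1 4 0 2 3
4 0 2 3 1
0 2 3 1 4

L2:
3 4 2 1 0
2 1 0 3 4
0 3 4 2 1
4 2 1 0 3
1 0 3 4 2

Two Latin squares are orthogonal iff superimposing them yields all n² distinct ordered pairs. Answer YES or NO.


Form the n² = 25 superimposed pairs (L1[i][j], L2[i][j]), row by row (rows and columns indexed from 0):
row 0: (2,3) (3,4) (1,2) (4,1) (0,0)
row 1: (3,2) (1,1) (4,0) (0,3) (2,4)
row 2: (1,0) (4,3) (0,4) (2,2) (3,1)
row 3: (4,4) (0,2) (2,1) (3,0) (1,3)
row 4: (0,1) (2,0) (3,3) (1,4) (4,2)
Orthogonality requires all 25 pairs distinct.
Check by first coordinate: for each symbol s of L1, list the L2 entries in the n cells where L1 = s; they must all differ.
  L1 = 0: L2 entries (in reading order) 0, 3, 4, 2, 1 — all 5 distinct ✓
  L1 = 1: L2 entries (in reading order) 2, 1, 0, 3, 4 — all 5 distinct ✓
  L1 = 2: L2 entries (in reading order) 3, 4, 2, 1, 0 — all 5 distinct ✓
  L1 = 3: L2 entries (in reading order) 4, 2, 1, 0, 3 — all 5 distinct ✓
  L1 = 4: L2 entries (in reading order) 1, 0, 3, 4, 2 — all 5 distinct ✓
Every symbol of L1 meets every symbol of L2 exactly once, so all 25 pairs are distinct (25 of 25).
Conclusion: YES.

YES


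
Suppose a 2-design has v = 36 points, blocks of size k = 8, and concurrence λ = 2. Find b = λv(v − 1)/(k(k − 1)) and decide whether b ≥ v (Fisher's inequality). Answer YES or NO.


b = λv(v − 1)/(k(k − 1)) = 2·36·35/(8·7) = 2520/56 = 45.
Compare with v = 36: b ≥ v, so Fisher's inequality holds.

YES


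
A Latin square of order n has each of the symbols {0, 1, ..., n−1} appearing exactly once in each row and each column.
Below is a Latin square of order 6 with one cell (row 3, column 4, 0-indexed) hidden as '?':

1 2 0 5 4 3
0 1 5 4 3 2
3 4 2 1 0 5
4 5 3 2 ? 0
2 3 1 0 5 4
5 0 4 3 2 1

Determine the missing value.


Row 3 contains symbols [0, 2, 3, 4, 5] — missing [1].
Column 4 contains symbols [0, 2, 3, 4, 5] — missing [1].
The missing symbol must appear in both missing sets; intersection = [1].
Therefore the hidden value is 1.

Missing value = 1.


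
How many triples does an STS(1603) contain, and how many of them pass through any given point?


An STS(v) is a 2-(v, 3, 1) BIBD: block size k = 3, λ = 1.
Replication: r(k − 1) = λ(v − 1) ⇒ r·2 = 1603 − 1 = 1602 ⇒ r = 801.
Block count: b = v(v − 1)/6 = 1603·1602/6 = 2568006/6 = 428001.
(Check via bk = vr: 428001·3 = 1284003 = 1603·801 = 1284003 ✓.)

r = 801, b = 428001.


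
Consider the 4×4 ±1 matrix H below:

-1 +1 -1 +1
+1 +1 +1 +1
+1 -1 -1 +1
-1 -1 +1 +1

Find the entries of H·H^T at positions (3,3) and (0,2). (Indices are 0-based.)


Row 0 of H: [-1, 1, -1, 1].
Row 2 of H: [1, -1, -1, 1].
Row 3 of H: [-1, -1, 1, 1].
(H·H^T)[3][3] = Σ_j H[3][j]·H[3][j] = (-1)² + (-1)² + (1)² + (1)² = 1 + 1 + 1 + 1 = 4.
(H·H^T)[0][2] = Σ_j H[0][j]·H[2][j] = (-1)·(1) + (1)·(-1) + (-1)·(-1) + (1)·(1) = -1 + -1 + 1 + 1 = 0.
So rows 0 and 2 are orthogonal; the diagonal entry equals n = 4.

(3,3) entry = 4; (0,2) entry = 0.


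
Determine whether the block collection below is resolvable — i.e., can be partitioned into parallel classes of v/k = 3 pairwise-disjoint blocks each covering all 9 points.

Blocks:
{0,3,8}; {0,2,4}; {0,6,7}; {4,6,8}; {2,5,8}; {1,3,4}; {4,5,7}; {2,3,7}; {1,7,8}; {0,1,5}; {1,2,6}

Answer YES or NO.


v = 9, block size k = 3, number of blocks = 11.
For resolvability, blocks must partition into parallel classes of size v/k = 3.
Total blocks must therefore be a multiple of 3: 11 = 3·3 + 2 ⇒ not divisible ✗.
Resolvable? NO.

NO


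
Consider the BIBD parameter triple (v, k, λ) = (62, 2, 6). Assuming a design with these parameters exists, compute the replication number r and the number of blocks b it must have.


Any 2-(v, k, λ) BIBD satisfies two necessary conditions:
  (i)  Each point sits in r blocks, and counting incidences through any fixed point gives r(k − 1) = λ(v − 1), so r = λ(v − 1)/(k − 1).
  (ii) Total incidences bk = vr, so b = vr/k.
Step 1: r = λ(v − 1)/(k − 1) = 6·(62 − 1)/(2 − 1) = 6·61/1 = 366/1 = 366.
Step 2: b = vr/k = 62·366/2 = 22692/2 = 11346.
Check integrality: r = 366 ∈ Z ✓, b = 11346 ∈ Z ✓.
(These identities are necessary conditions: they determine r and b for any design with these parameters, but do not by themselves prove that one exists.)

r = 366, b = 11346.


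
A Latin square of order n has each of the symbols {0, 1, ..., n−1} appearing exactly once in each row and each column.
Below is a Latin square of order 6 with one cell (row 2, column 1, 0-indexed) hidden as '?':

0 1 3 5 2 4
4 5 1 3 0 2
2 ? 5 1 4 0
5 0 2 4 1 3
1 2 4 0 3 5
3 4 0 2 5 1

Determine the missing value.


Row 2 contains symbols [0, 1, 2, 4, 5] — missing [3].
Column 1 contains symbols [0, 1, 2, 4, 5] — missing [3].
The missing symbol must appear in both missing sets; intersection = [3].
Therefore the hidden value is 3.

Missing value = 3.


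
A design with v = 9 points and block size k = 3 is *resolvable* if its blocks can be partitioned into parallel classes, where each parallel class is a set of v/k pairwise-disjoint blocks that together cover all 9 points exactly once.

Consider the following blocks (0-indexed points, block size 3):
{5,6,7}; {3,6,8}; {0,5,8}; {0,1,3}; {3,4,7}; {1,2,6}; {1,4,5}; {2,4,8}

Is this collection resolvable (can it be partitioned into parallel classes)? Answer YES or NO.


v = 9, block size k = 3, number of blocks = 8.
For resolvability, blocks must partition into parallel classes of size v/k = 3.
Total blocks must therefore be a multiple of 3: 8 = 3·2 + 2 ⇒ not divisible ✗.
Resolvable? NO.

NO


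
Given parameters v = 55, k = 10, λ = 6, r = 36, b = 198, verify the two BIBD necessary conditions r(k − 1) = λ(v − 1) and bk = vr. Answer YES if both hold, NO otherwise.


Condition (i): r(k − 1) = 36·9 = 324; λ(v − 1) = 6·54 = 324. Match? YES.
Condition (ii): bk = 198·10 = 1980; vr = 55·36 = 1980. Match? YES.
Both conditions hold? YES.

YES


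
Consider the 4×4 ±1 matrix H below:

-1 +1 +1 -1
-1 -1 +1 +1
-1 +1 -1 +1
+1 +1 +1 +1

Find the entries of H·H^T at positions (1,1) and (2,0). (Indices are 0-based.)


Row 0 of H: [-1, 1, 1, -1].
Row 1 of H: [-1, -1, 1, 1].
Row 2 of H: [-1, 1, -1, 1].
(H·H^T)[1][1] = Σ_j H[1][j]·H[1][j] = (-1)² + (-1)² + (1)² + (1)² = 1 + 1 + 1 + 1 = 4.
(H·H^T)[2][0] = Σ_j H[2][j]·H[0][j] = (-1)·(-1) + (1)·(1) + (-1)·(1) + (1)·(-1) = 1 + 1 + -1 + -1 = 0.
So rows 2 and 0 are orthogonal; the diagonal entry equals n = 4.

(1,1) entry = 4; (2,0) entry = 0.


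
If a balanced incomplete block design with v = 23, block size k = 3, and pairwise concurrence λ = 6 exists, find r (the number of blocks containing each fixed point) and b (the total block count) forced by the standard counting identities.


Any 2-(v, k, λ) BIBD satisfies two necessary conditions:
  (i)  Each point sits in r blocks, and counting incidences through any fixed point gives r(k − 1) = λ(v − 1), so r = λ(v − 1)/(k − 1).
  (ii) Total incidences bk = vr, so b = vr/k.
Step 1: r = λ(v − 1)/(k − 1) = 6·(23 − 1)/(3 − 1) = 6·22/2 = 132/2 = 66.
Step 2: b = vr/k = 23·66/3 = 1518/3 = 506.
Check integrality: r = 66 ∈ Z ✓, b = 506 ∈ Z ✓.
(These identities are necessary conditions: they determine r and b for any design with these parameters, but do not by themselves prove that one exists.)

r = 66, b = 506.


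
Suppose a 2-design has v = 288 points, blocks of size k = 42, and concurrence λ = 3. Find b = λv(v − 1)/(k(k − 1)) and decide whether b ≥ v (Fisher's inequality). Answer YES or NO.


b = λv(v − 1)/(k(k − 1)) = 3·288·287/(42·41) = 247968/1722 = 144.
Compare with v = 288: b < v, so Fisher's inequality fails.

NO


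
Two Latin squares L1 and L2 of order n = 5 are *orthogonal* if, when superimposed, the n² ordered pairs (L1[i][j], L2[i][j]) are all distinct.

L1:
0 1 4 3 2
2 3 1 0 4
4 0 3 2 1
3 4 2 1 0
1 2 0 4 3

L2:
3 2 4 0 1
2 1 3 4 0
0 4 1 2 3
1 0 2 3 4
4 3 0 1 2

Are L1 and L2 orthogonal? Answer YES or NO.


Form the n² = 25 superimposed pairs (L1[i][j], L2[i][j]), row by row (rows and columns indexed from 0):
row 0: (0,3) (1,2) (4,4) (3,0) (2,1)
row 1: (2,2) (3,1) (1,3) (0,4) (4,0)
row 2: (4,0) (0,4) (3,1) (2,2) (1,3)
row 3: (3,1) (4,0) (2,2) (1,3) (0,4)
row 4: (1,4) (2,3) (0,0) (4,1) (3,2)
Orthogonality requires all 25 pairs distinct.
But the pair (4,0) repeats: cell (1,4) has L1 = 4, L2 = 0, and cell (2,0) has L1 = 4, L2 = 0.
A repeated pair means some other pair never occurs (only 15 distinct pairs out of 25), so the squares are not orthogonal.
Conclusion: NO.

NO


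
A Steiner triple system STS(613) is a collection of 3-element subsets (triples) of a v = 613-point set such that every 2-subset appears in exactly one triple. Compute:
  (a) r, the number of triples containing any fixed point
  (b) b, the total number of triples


An STS(v) is a 2-(v, 3, 1) BIBD: block size k = 3, λ = 1.
Replication: r(k − 1) = λ(v − 1) ⇒ r·2 = 613 − 1 = 612 ⇒ r = 306.
Block count: b = v(v − 1)/6 = 613·612/6 = 375156/6 = 62526.

r = 306, b = 62526.


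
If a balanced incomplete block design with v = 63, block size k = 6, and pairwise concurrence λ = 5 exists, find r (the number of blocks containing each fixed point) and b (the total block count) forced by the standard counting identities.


Any 2-(v, k, λ) BIBD satisfies two necessary conditions:
  (i)  Each point sits in r blocks, and counting incidences through any fixed point gives r(k − 1) = λ(v − 1), so r = λ(v − 1)/(k − 1).
  (ii) Total incidences bk = vr, so b = vr/k.
Step 1: r = λ(v − 1)/(k − 1) = 5·(63 − 1)/(6 − 1) = 5·62/5 = 310/5 = 62.
Step 2: b = vr/k = 63·62/6 = 3906/6 = 651.
Check integrality: r = 62 ∈ Z ✓, b = 651 ∈ Z ✓.
(These identities are necessary conditions: they determine r and b for any design with these parameters, but do not by themselves prove that one exists.)

r = 62, b = 651.
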